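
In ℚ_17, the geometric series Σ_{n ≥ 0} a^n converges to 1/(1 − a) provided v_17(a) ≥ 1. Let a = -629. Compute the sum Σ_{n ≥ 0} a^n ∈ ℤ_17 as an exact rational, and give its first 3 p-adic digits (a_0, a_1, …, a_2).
Σ a^n = 1/(1 − a) = 1/630;  first 3 digits = (1, 14, 6)

v_17(a) = 1 ≥ 1, so the series converges in ℤ_17 to 1/(1 − a) = 1/(1 − (-629)) = 1/630. Expand this rational in ℤ_17: compute digits iteratively via d_i = x_i mod 17, x_{i+1} = (x_i − d_i)/17. The first 3 digits are (1, 14, 6).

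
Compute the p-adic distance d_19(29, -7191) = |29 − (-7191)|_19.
d_19(29, -7191) = 1/361

Step 1 — x − y = 29 − (-7191) = 7220. Step 2 — v_19(7220) = 2 (factor: 7220 = (19^2 · 20); the sign does not affect v_p). Step 3 — |x − y|_19 = 19^{-2} = 1/361.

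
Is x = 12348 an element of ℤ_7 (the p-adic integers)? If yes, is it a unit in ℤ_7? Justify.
x ∈ ℤ_7 but not a unit; v_7(x) = 3 > 0

ℤ_7 = {x ∈ ℚ_7 : v_7(x) ≥ 0} and ℤ_7^× = {x ∈ ℤ_7 : v_7(x) = 0}. Here v_7(12348) = v_7(num) − v_7(den) = 3; compare against these criteria.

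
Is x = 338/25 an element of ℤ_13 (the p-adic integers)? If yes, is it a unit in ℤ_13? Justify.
x ∈ ℤ_13 but not a unit; v_13(x) = 2 > 0

ℤ_13 = {x ∈ ℚ_13 : v_13(x) ≥ 0} and ℤ_13^× = {x ∈ ℤ_13 : v_13(x) = 0}. Here v_13(338/25) = v_13(num) − v_13(den) = 2; compare against these criteria.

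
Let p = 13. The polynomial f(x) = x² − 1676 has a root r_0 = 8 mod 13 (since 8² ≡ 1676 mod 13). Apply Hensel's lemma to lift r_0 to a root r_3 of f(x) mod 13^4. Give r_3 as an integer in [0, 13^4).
r_3 = 25332 (mod 28561)

Hensel's recurrence: r_{i+1} = r_i − f(r_i)·(f′(r_i))^{-1} mod 13^{i+2}, with f′(x) = 2x. Iterate:
  r_0 = 8 (mod 13)
  r_1 = 151 (mod 169)
  r_2 = 1165 (mod 2197)
  r_3 = 25332 (mod 28561)
Final: r_3 = 25332, and one checks f(r_3) ≡ 0 mod 13^4.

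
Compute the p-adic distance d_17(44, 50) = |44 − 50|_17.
d_17(44, 50) = 1

Step 1 — x − y = 44 − 50 = -6. Step 2 — v_17(-6) = 0 (factor: -6 = −(17^0 · 6); the sign does not affect v_p). Step 3 — |x − y|_17 = 17^{0} = 1.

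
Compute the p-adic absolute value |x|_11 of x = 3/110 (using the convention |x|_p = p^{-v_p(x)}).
|3/110|_11 = 11

Step 1 — compute v_11(x) by factoring powers of 11 out of the numerator and denominator: v_11(3/110) = -1. Step 2 — apply |x|_p = p^{-v_p(x)} = 11^{1} = 11.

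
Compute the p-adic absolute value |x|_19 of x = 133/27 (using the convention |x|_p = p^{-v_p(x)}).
|133/27|_19 = 1/19

Step 1 — compute v_19(x) by factoring powers of 19 out of the numerator and denominator: v_19(133/27) = 1. Step 2 — apply |x|_p = p^{-v_p(x)} = 19^{-1} = 1/19.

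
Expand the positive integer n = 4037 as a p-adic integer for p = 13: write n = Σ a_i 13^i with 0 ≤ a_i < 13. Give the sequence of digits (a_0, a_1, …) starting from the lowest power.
(a_0, a_1, …) = (7, 11, 10, 1)

Repeated division by 13 gives the digits low-to-high: 4037 = 7 + 11·13^1 + 10·13^2 + 1·13^3. Digit sequence: (7, 11, 10, 1).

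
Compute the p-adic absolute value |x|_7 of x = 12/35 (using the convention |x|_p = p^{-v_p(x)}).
|12/35|_7 = 7

Step 1 — compute v_7(x) by factoring powers of 7 out of the numerator and denominator: v_7(12/35) = -1. Step 2 — apply |x|_p = p^{-v_p(x)} = 7^{1} = 7.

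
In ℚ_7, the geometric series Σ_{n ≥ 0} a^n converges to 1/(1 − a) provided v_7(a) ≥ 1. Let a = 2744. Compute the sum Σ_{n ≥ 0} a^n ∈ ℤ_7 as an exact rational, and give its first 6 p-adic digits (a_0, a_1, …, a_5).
Σ a^n = 1/(1 − a) = -1/2743;  first 6 digits = (1, 0, 0, 1, 1, 0)

v_7(a) = 3 ≥ 1, so the series converges in ℤ_7 to 1/(1 − a) = 1/(1 − 2744) = -1/2743. Expand this rational in ℤ_7: compute digits iteratively via d_i = x_i mod 7, x_{i+1} = (x_i − d_i)/7. The first 6 digits are (1, 0, 0, 1, 1, 0).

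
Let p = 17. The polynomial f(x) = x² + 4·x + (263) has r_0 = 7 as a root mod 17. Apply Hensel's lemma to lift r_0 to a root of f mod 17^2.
r_1 = 245 (mod 289)

Hensel: r_{i+1} = r_i − f(r_i)·(f′(r_i))^{-1} mod 17^{i+2}, f′(x) = 2x + 4. Iterate:
  r_0 = 7 (mod 17)
  r_1 = 245 (mod 289)
Final: r = 245 satisfies f(r) ≡ 0 mod 17^2.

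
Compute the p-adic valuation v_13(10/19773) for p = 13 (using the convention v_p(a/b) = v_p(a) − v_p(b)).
v_13(10/19773) = -3

Factor powers of 13 from the numerator and denominator of the reduced fraction: 10 = 13^0 · 10 and 19773 = 13^3 · 9. Apply v_p(a/b) = v_p(a) − v_p(b): v_13(10/19773) = 0 − 3 = -3.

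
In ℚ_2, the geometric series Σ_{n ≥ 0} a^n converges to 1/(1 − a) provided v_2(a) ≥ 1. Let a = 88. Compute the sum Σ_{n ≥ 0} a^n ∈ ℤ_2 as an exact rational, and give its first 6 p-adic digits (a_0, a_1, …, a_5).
Σ a^n = 1/(1 − a) = -1/87;  first 6 digits = (1, 0, 0, 1, 1, 0)

v_2(a) = 3 ≥ 1, so the series converges in ℤ_2 to 1/(1 − a) = 1/(1 − 88) = -1/87. Expand this rational in ℤ_2: compute digits iteratively via d_i = x_i mod 2, x_{i+1} = (x_i − d_i)/2. The first 6 digits are (1, 0, 0, 1, 1, 0).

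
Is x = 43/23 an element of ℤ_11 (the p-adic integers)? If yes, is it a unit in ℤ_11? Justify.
x ∈ ℤ_11^× (unit); v_11(x) = 0

ℤ_11 = {x ∈ ℚ_11 : v_11(x) ≥ 0} and ℤ_11^× = {x ∈ ℤ_11 : v_11(x) = 0}. Here v_11(43/23) = v_11(num) − v_11(den) = 0; compare against these criteria.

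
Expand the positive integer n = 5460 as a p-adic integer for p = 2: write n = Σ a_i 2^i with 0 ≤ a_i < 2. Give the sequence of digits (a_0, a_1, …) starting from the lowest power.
(a_0, a_1, …) = (0, 0, 1, 0, 1, 0, 1, 0, 1, 0, 1, 0, 1)

Repeated division by 2 gives the digits low-to-high: 5460 = 1·2^2 + 1·2^4 + 1·2^6 + 1·2^8 + 1·2^10 + 1·2^12. Digit sequence: (0, 0, 1, 0, 1, 0, 1, 0, 1, 0, 1, 0, 1).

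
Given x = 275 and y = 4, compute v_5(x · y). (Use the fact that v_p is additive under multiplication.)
v_5(1100) = 2

v_p(x) = 2 (factor: 275 = 5^2 · 11); v_p(y) = 0 (factor: 4 = 5^0 · 4). Additivity: v_p(xy) = v_p(x) + v_p(y) = 2 + 0 = 2. (Direct check: xy = 1100 = 5^2 · (44).)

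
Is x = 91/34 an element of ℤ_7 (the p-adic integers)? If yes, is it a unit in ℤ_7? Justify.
x ∈ ℤ_7 but not a unit; v_7(x) = 1 > 0

ℤ_7 = {x ∈ ℚ_7 : v_7(x) ≥ 0} and ℤ_7^× = {x ∈ ℤ_7 : v_7(x) = 0}. Here v_7(91/34) = v_7(num) − v_7(den) = 1; compare against these criteria.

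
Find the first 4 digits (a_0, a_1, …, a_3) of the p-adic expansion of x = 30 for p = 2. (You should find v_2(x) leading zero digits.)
(a_0, …, a_3) = (0, 1, 1, 1)

v_2(30) = 1, so a_0 = ... = a_0 = 0. Factor out: x = 2^1 · u with u = 15 a unit in ℤ_2. Expand u iteratively via a_{v+i} = u_i mod 2, u_{i+1} = (u_i − a_{v+i})/2:
  u_0 = 15;  a_1 = 1;  u_1 = (u_0 − 1)/2 = 7
  u_1 = 7;  a_2 = 1;  u_2 = (u_1 − 1)/2 = 3
  u_2 = 3;  a_3 = 1;  u_3 = (u_2 − 1)/2 = 1
Digits: (0, 1, 1, 1).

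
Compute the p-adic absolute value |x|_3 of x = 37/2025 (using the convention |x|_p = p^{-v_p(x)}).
|37/2025|_3 = 81

Step 1 — compute v_3(x) by factoring powers of 3 out of the numerator and denominator: v_3(37/2025) = -4. Step 2 — apply |x|_p = p^{-v_p(x)} = 3^{4} = 81.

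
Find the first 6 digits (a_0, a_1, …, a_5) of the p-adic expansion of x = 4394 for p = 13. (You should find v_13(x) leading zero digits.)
(a_0, …, a_5) = (0, 0, 0, 2, 0, 0)

v_13(4394) = 3, so a_0 = ... = a_2 = 0. Factor out: x = 13^3 · u with u = 2 a unit in ℤ_13. Expand u iteratively via a_{v+i} = u_i mod 13, u_{i+1} = (u_i − a_{v+i})/13:
  u_0 = 2;  a_3 = 2;  u_1 = (u_0 − 2)/13 = 0
  u_1 = 0;  a_4 = 0;  u_2 = (u_1 − 0)/13 = 0
  u_2 = 0;  a_5 = 0;  u_3 = (u_2 − 0)/13 = 0
Digits: (0, 0, 0, 2, 0, 0).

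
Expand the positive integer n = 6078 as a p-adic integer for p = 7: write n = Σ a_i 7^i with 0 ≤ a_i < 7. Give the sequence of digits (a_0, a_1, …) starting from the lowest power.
(a_0, a_1, …) = (2, 0, 5, 3, 2)

Repeated division by 7 gives the digits low-to-high: 6078 = 2 + 5·7^2 + 3·7^3 + 2·7^4. Digit sequence: (2, 0, 5, 3, 2).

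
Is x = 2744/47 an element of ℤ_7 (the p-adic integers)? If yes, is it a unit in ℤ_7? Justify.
x ∈ ℤ_7 but not a unit; v_7(x) = 3 > 0

ℤ_7 = {x ∈ ℚ_7 : v_7(x) ≥ 0} and ℤ_7^× = {x ∈ ℤ_7 : v_7(x) = 0}. Here v_7(2744/47) = v_7(num) − v_7(den) = 3; compare against these criteria.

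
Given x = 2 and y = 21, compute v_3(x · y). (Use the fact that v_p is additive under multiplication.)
v_3(42) = 1

v_p(x) = 0 (factor: 2 = 3^0 · 2); v_p(y) = 1 (factor: 21 = 3^1 · 7). Additivity: v_p(xy) = v_p(x) + v_p(y) = 0 + 1 = 1. (Direct check: xy = 42 = 3^1 · (14).)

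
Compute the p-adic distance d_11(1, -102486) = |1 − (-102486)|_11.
d_11(1, -102486) = 1/14641

Step 1 — x − y = 1 − (-102486) = 102487. Step 2 — v_11(102487) = 4 (factor: 102487 = (11^4 · 7); the sign does not affect v_p). Step 3 — |x − y|_11 = 11^{-4} = 1/14641.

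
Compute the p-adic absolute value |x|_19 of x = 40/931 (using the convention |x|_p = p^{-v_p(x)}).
|40/931|_19 = 19

Step 1 — compute v_19(x) by factoring powers of 19 out of the numerator and denominator: v_19(40/931) = -1. Step 2 — apply |x|_p = p^{-v_p(x)} = 19^{1} = 19.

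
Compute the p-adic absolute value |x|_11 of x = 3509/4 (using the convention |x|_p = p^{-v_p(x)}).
|3509/4|_11 = 1/121

Step 1 — compute v_11(x) by factoring powers of 11 out of the numerator and denominator: v_11(3509/4) = 2. Step 2 — apply |x|_p = p^{-v_p(x)} = 11^{-2} = 1/121.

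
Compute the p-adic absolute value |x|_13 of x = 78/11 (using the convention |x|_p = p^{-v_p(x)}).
|78/11|_13 = 1/13

Step 1 — compute v_13(x) by factoring powers of 13 out of the numerator and denominator: v_13(78/11) = 1. Step 2 — apply |x|_p = p^{-v_p(x)} = 13^{-1} = 1/13.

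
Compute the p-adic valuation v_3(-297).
v_3(-297) = 3

v_3(n) is the largest exponent k such that 3^k divides n. Factor out: -297 = -3^3 · 11. (Sign doesn't affect v_p.) So v_3(-297) = 3.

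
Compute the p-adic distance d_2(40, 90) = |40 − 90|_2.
d_2(40, 90) = 1/2

Step 1 — x − y = 40 − 90 = -50. Step 2 — v_2(-50) = 1 (factor: -50 = −(2^1 · 25); the sign does not affect v_p). Step 3 — |x − y|_2 = 2^{-1} = 1/2.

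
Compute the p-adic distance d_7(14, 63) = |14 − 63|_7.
d_7(14, 63) = 1/49

Step 1 — x − y = 14 − 63 = -49. Step 2 — v_7(-49) = 2 (factor: -49 = −(7^2 · 1); the sign does not affect v_p). Step 3 — |x − y|_7 = 7^{-2} = 1/49.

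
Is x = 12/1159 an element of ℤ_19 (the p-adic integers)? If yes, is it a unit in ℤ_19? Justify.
x ∉ ℤ_19 (v_19(x) = -1 < 0)

ℤ_19 = {x ∈ ℚ_19 : v_19(x) ≥ 0} and ℤ_19^× = {x ∈ ℤ_19 : v_19(x) = 0}. Here v_19(12/1159) = v_19(num) − v_19(den) = -1; compare against these criteria.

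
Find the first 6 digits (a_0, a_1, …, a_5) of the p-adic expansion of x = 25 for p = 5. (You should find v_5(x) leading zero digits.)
(a_0, …, a_5) = (0, 0, 1, 0, 0, 0)

v_5(25) = 2, so a_0 = ... = a_1 = 0. Factor out: x = 5^2 · u with u = 1 a unit in ℤ_5. Expand u iteratively via a_{v+i} = u_i mod 5, u_{i+1} = (u_i − a_{v+i})/5:
  u_0 = 1;  a_2 = 1;  u_1 = (u_0 − 1)/5 = 0
  u_1 = 0;  a_3 = 0;  u_2 = (u_1 − 0)/5 = 0
  u_2 = 0;  a_4 = 0;  u_3 = (u_2 − 0)/5 = 0
  u_3 = 0;  a_5 = 0;  u_4 = (u_3 − 0)/5 = 0
Digits: (0, 0, 1, 0, 0, 0).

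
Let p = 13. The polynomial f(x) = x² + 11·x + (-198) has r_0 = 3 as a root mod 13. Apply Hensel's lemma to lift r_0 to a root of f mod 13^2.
r_1 = 42 (mod 169)

Hensel: r_{i+1} = r_i − f(r_i)·(f′(r_i))^{-1} mod 13^{i+2}, f′(x) = 2x + 11. Iterate:
  r_0 = 3 (mod 13)
  r_1 = 42 (mod 169)
Final: r = 42 satisfies f(r) ≡ 0 mod 13^2.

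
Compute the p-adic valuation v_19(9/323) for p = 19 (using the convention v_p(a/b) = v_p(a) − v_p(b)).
v_19(9/323) = -1

Factor powers of 19 from the numerator and denominator of the reduced fraction: 9 = 19^0 · 9 and 323 = 19^1 · 17. Apply v_p(a/b) = v_p(a) − v_p(b): v_19(9/323) = 0 − 1 = -1.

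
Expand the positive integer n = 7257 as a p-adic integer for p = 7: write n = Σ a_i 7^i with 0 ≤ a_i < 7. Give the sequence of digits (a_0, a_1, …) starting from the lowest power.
(a_0, a_1, …) = (5, 0, 1, 0, 3)

Repeated division by 7 gives the digits low-to-high: 7257 = 5 + 1·7^2 + 3·7^4. Digit sequence: (5, 0, 1, 0, 3).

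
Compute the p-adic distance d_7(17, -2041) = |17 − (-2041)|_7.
d_7(17, -2041) = 1/343

Step 1 — x − y = 17 − (-2041) = 2058. Step 2 — v_7(2058) = 3 (factor: 2058 = (7^3 · 6); the sign does not affect v_p). Step 3 — |x − y|_7 = 7^{-3} = 1/343.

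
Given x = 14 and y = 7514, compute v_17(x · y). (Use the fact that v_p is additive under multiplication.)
v_17(105196) = 2

v_p(x) = 0 (factor: 14 = 17^0 · 14); v_p(y) = 2 (factor: 7514 = 17^2 · 26). Additivity: v_p(xy) = v_p(x) + v_p(y) = 0 + 2 = 2. (Direct check: xy = 105196 = 17^2 · (364).)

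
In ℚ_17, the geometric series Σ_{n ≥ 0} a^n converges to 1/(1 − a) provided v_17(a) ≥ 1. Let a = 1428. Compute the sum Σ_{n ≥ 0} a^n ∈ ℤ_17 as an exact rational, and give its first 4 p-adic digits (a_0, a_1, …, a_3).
Σ a^n = 1/(1 − a) = -1/1427;  first 4 digits = (1, 16, 5, 6)

v_17(a) = 1 ≥ 1, so the series converges in ℤ_17 to 1/(1 − a) = 1/(1 − 1428) = -1/1427. Expand this rational in ℤ_17: compute digits iteratively via d_i = x_i mod 17, x_{i+1} = (x_i − d_i)/17. The first 4 digits are (1, 16, 5, 6).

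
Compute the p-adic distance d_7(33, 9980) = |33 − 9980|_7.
d_7(33, 9980) = 1/343

Step 1 — x − y = 33 − 9980 = -9947. Step 2 — v_7(-9947) = 3 (factor: -9947 = −(7^3 · 29); the sign does not affect v_p). Step 3 — |x − y|_7 = 7^{-3} = 1/343.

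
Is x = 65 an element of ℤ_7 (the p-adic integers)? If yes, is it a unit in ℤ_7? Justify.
x ∈ ℤ_7^× (unit); v_7(x) = 0

ℤ_7 = {x ∈ ℚ_7 : v_7(x) ≥ 0} and ℤ_7^× = {x ∈ ℤ_7 : v_7(x) = 0}. Here v_7(65) = v_7(num) − v_7(den) = 0; compare against these criteria.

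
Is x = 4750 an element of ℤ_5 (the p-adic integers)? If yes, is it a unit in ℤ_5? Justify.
x ∈ ℤ_5 but not a unit; v_5(x) = 3 > 0

ℤ_5 = {x ∈ ℚ_5 : v_5(x) ≥ 0} and ℤ_5^× = {x ∈ ℤ_5 : v_5(x) = 0}. Here v_5(4750) = v_5(num) − v_5(den) = 3; compare against these criteria.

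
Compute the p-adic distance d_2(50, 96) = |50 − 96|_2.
d_2(50, 96) = 1/2

Step 1 — x − y = 50 − 96 = -46. Step 2 — v_2(-46) = 1 (factor: -46 = −(2^1 · 23); the sign does not affect v_p). Step 3 — |x − y|_2 = 2^{-1} = 1/2.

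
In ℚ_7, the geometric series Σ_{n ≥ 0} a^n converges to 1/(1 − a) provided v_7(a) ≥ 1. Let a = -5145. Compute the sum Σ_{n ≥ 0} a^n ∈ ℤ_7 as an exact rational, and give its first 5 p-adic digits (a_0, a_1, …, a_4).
Σ a^n = 1/(1 − a) = 1/5146;  first 5 digits = (1, 0, 0, 6, 4)

v_7(a) = 3 ≥ 1, so the series converges in ℤ_7 to 1/(1 − a) = 1/(1 − (-5145)) = 1/5146. Expand this rational in ℤ_7: compute digits iteratively via d_i = x_i mod 7, x_{i+1} = (x_i − d_i)/7. The first 5 digits are (1, 0, 0, 6, 4).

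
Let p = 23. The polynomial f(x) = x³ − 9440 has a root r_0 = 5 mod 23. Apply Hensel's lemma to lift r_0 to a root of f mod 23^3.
r_2 = 6583 (mod 12167)

Hensel: r_{i+1} = r_i − f(r_i)/f′(r_i) mod 23^{i+2}, where f′(x) = 3x². Iterate:
  r_0 = 5 (mod 23)
  r_1 = 235 (mod 529)
  r_2 = 6583 (mod 12167)
Final: r = 6583 with f(r) ≡ 0 mod 23^3.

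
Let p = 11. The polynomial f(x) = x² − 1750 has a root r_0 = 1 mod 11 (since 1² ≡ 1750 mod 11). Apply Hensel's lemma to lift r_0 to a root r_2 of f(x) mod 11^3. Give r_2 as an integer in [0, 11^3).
r_2 = 331 (mod 1331)

Hensel's recurrence: r_{i+1} = r_i − f(r_i)·(f′(r_i))^{-1} mod 11^{i+2}, with f′(x) = 2x. Iterate:
  r_0 = 1 (mod 11)
  r_1 = 89 (mod 121)
  r_2 = 331 (mod 1331)
Final: r_2 = 331, and one checks f(r_2) ≡ 0 mod 11^3.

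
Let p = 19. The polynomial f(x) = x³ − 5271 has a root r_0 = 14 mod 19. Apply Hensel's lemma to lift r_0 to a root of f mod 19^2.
r_1 = 14 (mod 361)

Hensel: r_{i+1} = r_i − f(r_i)/f′(r_i) mod 19^{i+2}, where f′(x) = 3x². Iterate:
  r_0 = 14 (mod 19)
  r_1 = 14 (mod 361)
Final: r = 14 with f(r) ≡ 0 mod 19^2.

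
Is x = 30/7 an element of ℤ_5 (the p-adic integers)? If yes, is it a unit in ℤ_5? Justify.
x ∈ ℤ_5 but not a unit; v_5(x) = 1 > 0

ℤ_5 = {x ∈ ℚ_5 : v_5(x) ≥ 0} and ℤ_5^× = {x ∈ ℤ_5 : v_5(x) = 0}. Here v_5(30/7) = v_5(num) − v_5(den) = 1; compare against these criteria.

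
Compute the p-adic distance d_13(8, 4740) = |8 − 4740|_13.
d_13(8, 4740) = 1/169

Step 1 — x − y = 8 − 4740 = -4732. Step 2 — v_13(-4732) = 2 (factor: -4732 = −(13^2 · 28); the sign does not affect v_p). Step 3 — |x − y|_13 = 13^{-2} = 1/169.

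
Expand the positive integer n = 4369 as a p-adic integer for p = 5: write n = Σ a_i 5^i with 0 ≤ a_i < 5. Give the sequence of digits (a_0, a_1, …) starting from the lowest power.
(a_0, a_1, …) = (4, 3, 4, 4, 1, 1)

Repeated division by 5 gives the digits low-to-high: 4369 = 4 + 3·5^1 + 4·5^2 + 4·5^3 + 1·5^4 + 1·5^5. Digit sequence: (4, 3, 4, 4, 1, 1).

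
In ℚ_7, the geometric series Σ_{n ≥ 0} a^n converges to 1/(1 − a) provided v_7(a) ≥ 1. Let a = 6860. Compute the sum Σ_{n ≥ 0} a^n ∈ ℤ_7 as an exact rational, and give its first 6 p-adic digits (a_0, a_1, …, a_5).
Σ a^n = 1/(1 − a) = -1/6859;  first 6 digits = (1, 0, 0, 6, 2, 0)

v_7(a) = 3 ≥ 1, so the series converges in ℤ_7 to 1/(1 − a) = 1/(1 − 6860) = -1/6859. Expand this rational in ℤ_7: compute digits iteratively via d_i = x_i mod 7, x_{i+1} = (x_i − d_i)/7. The first 6 digits are (1, 0, 0, 6, 2, 0).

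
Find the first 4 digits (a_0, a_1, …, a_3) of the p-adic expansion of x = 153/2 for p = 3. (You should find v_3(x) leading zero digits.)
(a_0, …, a_3) = (0, 0, 1, 1)

v_3(153/2) = 2, so a_0 = ... = a_1 = 0. Factor out: x = 3^2 · u with u = 17/2 a unit in ℤ_3. Expand u iteratively via a_{v+i} = u_i mod 3, u_{i+1} = (u_i − a_{v+i})/3:
  u_0 = 17/2;  a_2 = 1;  u_1 = (u_0 − 1)/3 = 5/2
  u_1 = 5/2;  a_3 = 1;  u_2 = (u_1 − 1)/3 = 1/2
Digits: (0, 0, 1, 1).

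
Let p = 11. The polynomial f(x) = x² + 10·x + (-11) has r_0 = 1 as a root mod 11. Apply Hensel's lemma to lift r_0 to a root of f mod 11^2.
r_1 = 1 (mod 121)

Hensel: r_{i+1} = r_i − f(r_i)·(f′(r_i))^{-1} mod 11^{i+2}, f′(x) = 2x + 10. Iterate:
  r_0 = 1 (mod 11)
  r_1 = 1 (mod 121)
Final: r = 1 satisfies f(r) ≡ 0 mod 11^2.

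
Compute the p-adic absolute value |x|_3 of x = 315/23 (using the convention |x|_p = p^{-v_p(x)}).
|315/23|_3 = 1/9

Step 1 — compute v_3(x) by factoring powers of 3 out of the numerator and denominator: v_3(315/23) = 2. Step 2 — apply |x|_p = p^{-v_p(x)} = 3^{-2} = 1/9.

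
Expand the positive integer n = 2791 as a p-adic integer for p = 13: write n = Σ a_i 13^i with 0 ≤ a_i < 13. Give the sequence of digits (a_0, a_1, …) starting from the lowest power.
(a_0, a_1, …) = (9, 6, 3, 1)

Repeated division by 13 gives the digits low-to-high: 2791 = 9 + 6·13^1 + 3·13^2 + 1·13^3. Digit sequence: (9, 6, 3, 1).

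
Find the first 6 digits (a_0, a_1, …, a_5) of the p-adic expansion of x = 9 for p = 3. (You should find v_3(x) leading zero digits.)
(a_0, …, a_5) = (0, 0, 1, 0, 0, 0)

v_3(9) = 2, so a_0 = ... = a_1 = 0. Factor out: x = 3^2 · u with u = 1 a unit in ℤ_3. Expand u iteratively via a_{v+i} = u_i mod 3, u_{i+1} = (u_i − a_{v+i})/3:
  u_0 = 1;  a_2 = 1;  u_1 = (u_0 − 1)/3 = 0
  u_1 = 0;  a_3 = 0;  u_2 = (u_1 − 0)/3 = 0
  u_2 = 0;  a_4 = 0;  u_3 = (u_2 − 0)/3 = 0
  u_3 = 0;  a_5 = 0;  u_4 = (u_3 − 0)/3 = 0
Digits: (0, 0, 1, 0, 0, 0).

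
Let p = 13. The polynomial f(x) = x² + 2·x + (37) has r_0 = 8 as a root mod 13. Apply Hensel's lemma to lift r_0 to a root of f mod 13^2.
r_1 = 86 (mod 169)

Hensel: r_{i+1} = r_i − f(r_i)·(f′(r_i))^{-1} mod 13^{i+2}, f′(x) = 2x + 2. Iterate:
  r_0 = 8 (mod 13)
  r_1 = 86 (mod 169)
Final: r = 86 satisfies f(r) ≡ 0 mod 13^2.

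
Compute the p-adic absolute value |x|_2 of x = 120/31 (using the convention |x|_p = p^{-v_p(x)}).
|120/31|_2 = 1/8

Step 1 — compute v_2(x) by factoring powers of 2 out of the numerator and denominator: v_2(120/31) = 3. Step 2 — apply |x|_p = p^{-v_p(x)} = 2^{-3} = 1/8.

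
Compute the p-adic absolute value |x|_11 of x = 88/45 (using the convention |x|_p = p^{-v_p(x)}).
|88/45|_11 = 1/11

Step 1 — compute v_11(x) by factoring powers of 11 out of the numerator and denominator: v_11(88/45) = 1. Step 2 — apply |x|_p = p^{-v_p(x)} = 11^{-1} = 1/11.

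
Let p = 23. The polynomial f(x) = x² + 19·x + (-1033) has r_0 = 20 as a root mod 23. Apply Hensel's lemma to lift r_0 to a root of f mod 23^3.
r_2 = 894 (mod 12167)

Hensel: r_{i+1} = r_i − f(r_i)·(f′(r_i))^{-1} mod 23^{i+2}, f′(x) = 2x + 19. Iterate:
  r_0 = 20 (mod 23)
  r_1 = 365 (mod 529)
  r_2 = 894 (mod 12167)
Final: r = 894 satisfies f(r) ≡ 0 mod 23^3.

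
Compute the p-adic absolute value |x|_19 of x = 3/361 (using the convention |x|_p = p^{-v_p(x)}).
|3/361|_19 = 361

Step 1 — compute v_19(x) by factoring powers of 19 out of the numerator and denominator: v_19(3/361) = -2. Step 2 — apply |x|_p = p^{-v_p(x)} = 19^{2} = 361.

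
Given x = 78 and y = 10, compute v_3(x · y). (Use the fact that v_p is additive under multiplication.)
v_3(780) = 1

v_p(x) = 1 (factor: 78 = 3^1 · 26); v_p(y) = 0 (factor: 10 = 3^0 · 10). Additivity: v_p(xy) = v_p(x) + v_p(y) = 1 + 0 = 1. (Direct check: xy = 780 = 3^1 · (260).)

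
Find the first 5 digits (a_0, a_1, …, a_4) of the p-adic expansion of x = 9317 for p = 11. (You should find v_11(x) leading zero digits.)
(a_0, …, a_4) = (0, 0, 0, 7, 0)

v_11(9317) = 3, so a_0 = ... = a_2 = 0. Factor out: x = 11^3 · u with u = 7 a unit in ℤ_11. Expand u iteratively via a_{v+i} = u_i mod 11, u_{i+1} = (u_i − a_{v+i})/11:
  u_0 = 7;  a_3 = 7;  u_1 = (u_0 − 7)/11 = 0
  u_1 = 0;  a_4 = 0;  u_2 = (u_1 − 0)/11 = 0
Digits: (0, 0, 0, 7, 0).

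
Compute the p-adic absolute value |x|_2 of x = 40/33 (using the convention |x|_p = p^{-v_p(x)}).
|40/33|_2 = 1/8

Step 1 — compute v_2(x) by factoring powers of 2 out of the numerator and denominator: v_2(40/33) = 3. Step 2 — apply |x|_p = p^{-v_p(x)} = 2^{-3} = 1/8.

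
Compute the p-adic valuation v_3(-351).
v_3(-351) = 3

v_3(n) is the largest exponent k such that 3^k divides n. Factor out: -351 = -3^3 · 13. (Sign doesn't affect v_p.) So v_3(-351) = 3.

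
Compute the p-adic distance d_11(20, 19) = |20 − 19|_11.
d_11(20, 19) = 1

Step 1 — x − y = 20 − 19 = 1. Step 2 — v_11(1) = 0 (factor: 1 = (11^0 · 1); the sign does not affect v_p). Step 3 — |x − y|_11 = 11^{0} = 1.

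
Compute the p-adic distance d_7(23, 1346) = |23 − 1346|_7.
d_7(23, 1346) = 1/49

Step 1 — x − y = 23 − 1346 = -1323. Step 2 — v_7(-1323) = 2 (factor: -1323 = −(7^2 · 27); the sign does not affect v_p). Step 3 — |x − y|_7 = 7^{-2} = 1/49.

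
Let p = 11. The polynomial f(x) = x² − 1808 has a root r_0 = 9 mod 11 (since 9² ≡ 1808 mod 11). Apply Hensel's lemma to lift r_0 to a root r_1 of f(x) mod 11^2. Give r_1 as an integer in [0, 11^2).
r_1 = 31 (mod 121)

Hensel's recurrence: r_{i+1} = r_i − f(r_i)·(f′(r_i))^{-1} mod 11^{i+2}, with f′(x) = 2x. Iterate:
  r_0 = 9 (mod 11)
  r_1 = 31 (mod 121)
Final: r_1 = 31, and one checks f(r_1) ≡ 0 mod 11^2.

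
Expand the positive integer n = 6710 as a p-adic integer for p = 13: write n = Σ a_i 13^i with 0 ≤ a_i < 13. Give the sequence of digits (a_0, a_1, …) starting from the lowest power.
(a_0, a_1, …) = (2, 9, 0, 3)

Repeated division by 13 gives the digits low-to-high: 6710 = 2 + 9·13^1 + 3·13^3. Digit sequence: (2, 9, 0, 3).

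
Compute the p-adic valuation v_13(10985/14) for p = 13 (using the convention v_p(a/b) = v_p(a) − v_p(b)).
v_13(10985/14) = 3

Factor powers of 13 from the numerator and denominator of the reduced fraction: 10985 = 13^3 · 5 and 14 = 13^0 · 14. Apply v_p(a/b) = v_p(a) − v_p(b): v_13(10985/14) = 3 − 0 = 3.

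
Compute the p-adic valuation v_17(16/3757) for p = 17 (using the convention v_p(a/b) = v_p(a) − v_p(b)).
v_17(16/3757) = -2

Factor powers of 17 from the numerator and denominator of the reduced fraction: 16 = 17^0 · 16 and 3757 = 17^2 · 13. Apply v_p(a/b) = v_p(a) − v_p(b): v_17(16/3757) = 0 − 2 = -2.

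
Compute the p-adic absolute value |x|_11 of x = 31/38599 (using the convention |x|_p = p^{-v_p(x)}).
|31/38599|_11 = 1331

Step 1 — compute v_11(x) by factoring powers of 11 out of the numerator and denominator: v_11(31/38599) = -3. Step 2 — apply |x|_p = p^{-v_p(x)} = 11^{3} = 1331.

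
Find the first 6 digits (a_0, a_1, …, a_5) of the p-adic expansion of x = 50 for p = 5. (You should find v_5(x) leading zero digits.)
(a_0, …, a_5) = (0, 0, 2, 0, 0, 0)

v_5(50) = 2, so a_0 = ... = a_1 = 0. Factor out: x = 5^2 · u with u = 2 a unit in ℤ_5. Expand u iteratively via a_{v+i} = u_i mod 5, u_{i+1} = (u_i − a_{v+i})/5:
  u_0 = 2;  a_2 = 2;  u_1 = (u_0 − 2)/5 = 0
  u_1 = 0;  a_3 = 0;  u_2 = (u_1 − 0)/5 = 0
  u_2 = 0;  a_4 = 0;  u_3 = (u_2 − 0)/5 = 0
  u_3 = 0;  a_5 = 0;  u_4 = (u_3 − 0)/5 = 0
Digits: (0, 0, 2, 0, 0, 0).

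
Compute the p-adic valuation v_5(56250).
v_5(56250) = 5

v_5(n) is the largest exponent k such that 5^k divides n. Factor out: 56250 = 5^5 · 18. (Sign doesn't affect v_p.) So v_5(56250) = 5.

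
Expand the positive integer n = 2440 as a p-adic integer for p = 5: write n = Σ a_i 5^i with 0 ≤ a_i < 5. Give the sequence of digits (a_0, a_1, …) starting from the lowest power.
(a_0, a_1, …) = (0, 3, 2, 4, 3)

Repeated division by 5 gives the digits low-to-high: 2440 = 3·5^1 + 2·5^2 + 4·5^3 + 3·5^4. Digit sequence: (0, 3, 2, 4, 3).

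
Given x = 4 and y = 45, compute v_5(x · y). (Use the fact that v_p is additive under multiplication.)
v_5(180) = 1

v_p(x) = 0 (factor: 4 = 5^0 · 4); v_p(y) = 1 (factor: 45 = 5^1 · 9). Additivity: v_p(xy) = v_p(x) + v_p(y) = 0 + 1 = 1. (Direct check: xy = 180 = 5^1 · (36).)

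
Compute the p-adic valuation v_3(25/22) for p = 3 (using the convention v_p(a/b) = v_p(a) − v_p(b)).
v_3(25/22) = 0

Factor powers of 3 from the numerator and denominator of the reduced fraction: 25 = 3^0 · 25 and 22 = 3^0 · 22. Apply v_p(a/b) = v_p(a) − v_p(b): v_3(25/22) = 0 − 0 = 0.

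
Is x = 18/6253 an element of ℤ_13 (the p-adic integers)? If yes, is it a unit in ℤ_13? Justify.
x ∉ ℤ_13 (v_13(x) = -2 < 0)

ℤ_13 = {x ∈ ℚ_13 : v_13(x) ≥ 0} and ℤ_13^× = {x ∈ ℤ_13 : v_13(x) = 0}. Here v_13(18/6253) = v_13(num) − v_13(den) = -2; compare against these criteria.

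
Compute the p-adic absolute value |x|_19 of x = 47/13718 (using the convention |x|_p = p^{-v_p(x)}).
|47/13718|_19 = 6859

Step 1 — compute v_19(x) by factoring powers of 19 out of the numerator and denominator: v_19(47/13718) = -3. Step 2 — apply |x|_p = p^{-v_p(x)} = 19^{3} = 6859.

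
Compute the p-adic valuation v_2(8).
v_2(8) = 3

v_2(n) is the largest exponent k such that 2^k divides n. Factor out: 8 = 2^3 · 1. (Sign doesn't affect v_p.) So v_2(8) = 3.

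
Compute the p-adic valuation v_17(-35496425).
v_17(-35496425) = 5

v_17(n) is the largest exponent k such that 17^k divides n. Factor out: -35496425 = -17^5 · 25. (Sign doesn't affect v_p.) So v_17(-35496425) = 5.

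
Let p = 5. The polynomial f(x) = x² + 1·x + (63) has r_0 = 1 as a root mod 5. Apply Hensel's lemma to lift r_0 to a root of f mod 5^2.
r_1 = 21 (mod 25)

Hensel: r_{i+1} = r_i − f(r_i)·(f′(r_i))^{-1} mod 5^{i+2}, f′(x) = 2x + 1. Iterate:
  r_0 = 1 (mod 5)
  r_1 = 21 (mod 25)
Final: r = 21 satisfies f(r) ≡ 0 mod 5^2.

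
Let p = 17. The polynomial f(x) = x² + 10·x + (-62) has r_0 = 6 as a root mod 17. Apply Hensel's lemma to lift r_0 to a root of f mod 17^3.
r_2 = 3236 (mod 4913)

Hensel: r_{i+1} = r_i − f(r_i)·(f′(r_i))^{-1} mod 17^{i+2}, f′(x) = 2x + 10. Iterate:
  r_0 = 6 (mod 17)
  r_1 = 57 (mod 289)
  r_2 = 3236 (mod 4913)
Final: r = 3236 satisfies f(r) ≡ 0 mod 17^3.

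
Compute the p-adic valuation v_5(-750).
v_5(-750) = 3

v_5(n) is the largest exponent k such that 5^k divides n. Factor out: -750 = -5^3 · 6. (Sign doesn't affect v_p.) So v_5(-750) = 3.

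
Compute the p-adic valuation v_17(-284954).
v_17(-284954) = 3

v_17(n) is the largest exponent k such that 17^k divides n. Factor out: -284954 = -17^3 · 58. (Sign doesn't affect v_p.) So v_17(-284954) = 3.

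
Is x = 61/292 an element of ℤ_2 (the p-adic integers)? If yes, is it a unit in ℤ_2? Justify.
x ∉ ℤ_2 (v_2(x) = -2 < 0)

ℤ_2 = {x ∈ ℚ_2 : v_2(x) ≥ 0} and ℤ_2^× = {x ∈ ℤ_2 : v_2(x) = 0}. Here v_2(61/292) = v_2(num) − v_2(den) = -2; compare against these criteria.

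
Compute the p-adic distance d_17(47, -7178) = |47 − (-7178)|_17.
d_17(47, -7178) = 1/289

Step 1 — x − y = 47 − (-7178) = 7225. Step 2 — v_17(7225) = 2 (factor: 7225 = (17^2 · 25); the sign does not affect v_p). Step 3 — |x − y|_17 = 17^{-2} = 1/289.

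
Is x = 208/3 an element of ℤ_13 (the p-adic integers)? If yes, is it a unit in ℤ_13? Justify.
x ∈ ℤ_13 but not a unit; v_13(x) = 1 > 0

ℤ_13 = {x ∈ ℚ_13 : v_13(x) ≥ 0} and ℤ_13^× = {x ∈ ℤ_13 : v_13(x) = 0}. Here v_13(208/3) = v_13(num) − v_13(den) = 1; compare against these criteria.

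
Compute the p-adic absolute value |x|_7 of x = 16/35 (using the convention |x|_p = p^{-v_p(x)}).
|16/35|_7 = 7

Step 1 — compute v_7(x) by factoring powers of 7 out of the numerator and denominator: v_7(16/35) = -1. Step 2 — apply |x|_p = p^{-v_p(x)} = 7^{1} = 7.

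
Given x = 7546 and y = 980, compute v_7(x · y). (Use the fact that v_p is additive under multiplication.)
v_7(7395080) = 5

v_p(x) = 3 (factor: 7546 = 7^3 · 22); v_p(y) = 2 (factor: 980 = 7^2 · 20). Additivity: v_p(xy) = v_p(x) + v_p(y) = 3 + 2 = 5. (Direct check: xy = 7395080 = 7^5 · (440).)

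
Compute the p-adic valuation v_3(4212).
v_3(4212) = 4

v_3(n) is the largest exponent k such that 3^k divides n. Factor out: 4212 = 3^4 · 52. (Sign doesn't affect v_p.) So v_3(4212) = 4.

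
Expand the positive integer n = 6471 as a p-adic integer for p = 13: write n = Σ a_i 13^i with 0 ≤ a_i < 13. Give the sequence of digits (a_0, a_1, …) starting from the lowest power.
(a_0, a_1, …) = (10, 3, 12, 2)

Repeated division by 13 gives the digits low-to-high: 6471 = 10 + 3·13^1 + 12·13^2 + 2·13^3. Digit sequence: (10, 3, 12, 2).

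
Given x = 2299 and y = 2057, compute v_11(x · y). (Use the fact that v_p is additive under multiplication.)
v_11(4729043) = 4

v_p(x) = 2 (factor: 2299 = 11^2 · 19); v_p(y) = 2 (factor: 2057 = 11^2 · 17). Additivity: v_p(xy) = v_p(x) + v_p(y) = 2 + 2 = 4. (Direct check: xy = 4729043 = 11^4 · (323).)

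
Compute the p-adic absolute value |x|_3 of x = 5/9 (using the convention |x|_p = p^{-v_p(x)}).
|5/9|_3 = 9

Step 1 — compute v_3(x) by factoring powers of 3 out of the numerator and denominator: v_3(5/9) = -2. Step 2 — apply |x|_p = p^{-v_p(x)} = 3^{2} = 9.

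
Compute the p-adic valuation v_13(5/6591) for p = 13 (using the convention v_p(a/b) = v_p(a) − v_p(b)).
v_13(5/6591) = -3

Factor powers of 13 from the numerator and denominator of the reduced fraction: 5 = 13^0 · 5 and 6591 = 13^3 · 3. Apply v_p(a/b) = v_p(a) − v_p(b): v_13(5/6591) = 0 − 3 = -3.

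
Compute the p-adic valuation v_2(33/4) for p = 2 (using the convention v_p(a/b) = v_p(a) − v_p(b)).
v_2(33/4) = -2

Factor powers of 2 from the numerator and denominator of the reduced fraction: 33 = 2^0 · 33 and 4 = 2^2 · 1. Apply v_p(a/b) = v_p(a) − v_p(b): v_2(33/4) = 0 − 2 = -2.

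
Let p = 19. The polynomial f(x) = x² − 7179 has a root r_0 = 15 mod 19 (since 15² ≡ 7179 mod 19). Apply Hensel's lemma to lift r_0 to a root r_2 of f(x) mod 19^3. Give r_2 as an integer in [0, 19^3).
r_2 = 3568 (mod 6859)

Hensel's recurrence: r_{i+1} = r_i − f(r_i)·(f′(r_i))^{-1} mod 19^{i+2}, with f′(x) = 2x. Iterate:
  r_0 = 15 (mod 19)
  r_1 = 319 (mod 361)
  r_2 = 3568 (mod 6859)
Final: r_2 = 3568, and one checks f(r_2) ≡ 0 mod 19^3.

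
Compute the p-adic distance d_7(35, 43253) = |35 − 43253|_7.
d_7(35, 43253) = 1/2401

Step 1 — x − y = 35 − 43253 = -43218. Step 2 — v_7(-43218) = 4 (factor: -43218 = −(7^4 · 18); the sign does not affect v_p). Step 3 — |x − y|_7 = 7^{-4} = 1/2401.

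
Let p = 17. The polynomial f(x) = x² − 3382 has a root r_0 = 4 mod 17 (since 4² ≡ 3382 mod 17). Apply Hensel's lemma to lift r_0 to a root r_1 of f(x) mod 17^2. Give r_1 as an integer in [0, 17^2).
r_1 = 208 (mod 289)

Hensel's recurrence: r_{i+1} = r_i − f(r_i)·(f′(r_i))^{-1} mod 17^{i+2}, with f′(x) = 2x. Iterate:
  r_0 = 4 (mod 17)
  r_1 = 208 (mod 289)
Final: r_1 = 208, and one checks f(r_1) ≡ 0 mod 17^2.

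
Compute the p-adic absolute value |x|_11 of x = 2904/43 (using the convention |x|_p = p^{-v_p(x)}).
|2904/43|_11 = 1/121

Step 1 — compute v_11(x) by factoring powers of 11 out of the numerator and denominator: v_11(2904/43) = 2. Step 2 — apply |x|_p = p^{-v_p(x)} = 11^{-2} = 1/121.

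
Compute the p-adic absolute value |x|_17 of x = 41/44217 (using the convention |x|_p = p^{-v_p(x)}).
|41/44217|_17 = 4913

Step 1 — compute v_17(x) by factoring powers of 17 out of the numerator and denominator: v_17(41/44217) = -3. Step 2 — apply |x|_p = p^{-v_p(x)} = 17^{3} = 4913.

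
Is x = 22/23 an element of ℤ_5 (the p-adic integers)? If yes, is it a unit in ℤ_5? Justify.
x ∈ ℤ_5^× (unit); v_5(x) = 0

ℤ_5 = {x ∈ ℚ_5 : v_5(x) ≥ 0} and ℤ_5^× = {x ∈ ℤ_5 : v_5(x) = 0}. Here v_5(22/23) = v_5(num) − v_5(den) = 0; compare against these criteria.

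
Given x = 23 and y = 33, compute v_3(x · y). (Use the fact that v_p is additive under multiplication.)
v_3(759) = 1

v_p(x) = 0 (factor: 23 = 3^0 · 23); v_p(y) = 1 (factor: 33 = 3^1 · 11). Additivity: v_p(xy) = v_p(x) + v_p(y) = 0 + 1 = 1. (Direct check: xy = 759 = 3^1 · (253).)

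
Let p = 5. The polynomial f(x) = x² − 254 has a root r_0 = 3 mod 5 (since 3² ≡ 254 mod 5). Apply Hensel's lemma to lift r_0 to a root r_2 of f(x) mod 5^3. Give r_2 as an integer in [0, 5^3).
r_2 = 123 (mod 125)

Hensel's recurrence: r_{i+1} = r_i − f(r_i)·(f′(r_i))^{-1} mod 5^{i+2}, with f′(x) = 2x. Iterate:
  r_0 = 3 (mod 5)
  r_1 = 23 (mod 25)
  r_2 = 123 (mod 125)
Final: r_2 = 123, and one checks f(r_2) ≡ 0 mod 5^3.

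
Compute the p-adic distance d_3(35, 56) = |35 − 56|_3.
d_3(35, 56) = 1/3

Step 1 — x − y = 35 − 56 = -21. Step 2 — v_3(-21) = 1 (factor: -21 = −(3^1 · 7); the sign does not affect v_p). Step 3 — |x − y|_3 = 3^{-1} = 1/3.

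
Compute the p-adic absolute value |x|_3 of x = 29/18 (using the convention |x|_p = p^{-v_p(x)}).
|29/18|_3 = 9

Step 1 — compute v_3(x) by factoring powers of 3 out of the numerator and denominator: v_3(29/18) = -2. Step 2 — apply |x|_p = p^{-v_p(x)} = 3^{2} = 9.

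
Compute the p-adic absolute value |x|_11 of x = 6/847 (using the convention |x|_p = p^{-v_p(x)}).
|6/847|_11 = 121

Step 1 — compute v_11(x) by factoring powers of 11 out of the numerator and denominator: v_11(6/847) = -2. Step 2 — apply |x|_p = p^{-v_p(x)} = 11^{2} = 121.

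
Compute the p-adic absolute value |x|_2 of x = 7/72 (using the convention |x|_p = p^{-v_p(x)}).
|7/72|_2 = 8

Step 1 — compute v_2(x) by factoring powers of 2 out of the numerator and denominator: v_2(7/72) = -3. Step 2 — apply |x|_p = p^{-v_p(x)} = 2^{3} = 8.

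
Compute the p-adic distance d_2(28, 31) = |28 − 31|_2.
d_2(28, 31) = 1

Step 1 — x − y = 28 − 31 = -3. Step 2 — v_2(-3) = 0 (factor: -3 = −(2^0 · 3); the sign does not affect v_p). Step 3 — |x − y|_2 = 2^{0} = 1.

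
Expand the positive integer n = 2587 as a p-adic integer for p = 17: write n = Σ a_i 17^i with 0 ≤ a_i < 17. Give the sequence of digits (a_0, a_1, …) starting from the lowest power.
(a_0, a_1, …) = (3, 16, 8)

Repeated division by 17 gives the digits low-to-high: 2587 = 3 + 16·17^1 + 8·17^2. Digit sequence: (3, 16, 8).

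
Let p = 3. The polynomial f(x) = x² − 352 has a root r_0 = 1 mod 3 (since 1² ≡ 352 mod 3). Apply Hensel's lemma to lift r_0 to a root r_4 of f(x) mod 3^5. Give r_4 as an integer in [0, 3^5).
r_4 = 55 (mod 243)

Hensel's recurrence: r_{i+1} = r_i − f(r_i)·(f′(r_i))^{-1} mod 3^{i+2}, with f′(x) = 2x. Iterate:
  r_0 = 1 (mod 3)
  r_1 = 1 (mod 9)
  r_2 = 1 (mod 27)
  r_3 = 55 (mod 81)
  r_4 = 55 (mod 243)
Final: r_4 = 55, and one checks f(r_4) ≡ 0 mod 3^5.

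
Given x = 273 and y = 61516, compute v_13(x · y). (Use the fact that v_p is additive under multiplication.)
v_13(16793868) = 4

v_p(x) = 1 (factor: 273 = 13^1 · 21); v_p(y) = 3 (factor: 61516 = 13^3 · 28). Additivity: v_p(xy) = v_p(x) + v_p(y) = 1 + 3 = 4. (Direct check: xy = 16793868 = 13^4 · (588).)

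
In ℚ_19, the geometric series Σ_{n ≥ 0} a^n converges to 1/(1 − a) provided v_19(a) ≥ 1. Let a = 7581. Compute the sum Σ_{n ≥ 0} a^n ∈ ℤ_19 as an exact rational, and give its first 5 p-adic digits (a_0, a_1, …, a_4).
Σ a^n = 1/(1 − a) = -1/7580;  first 5 digits = (1, 0, 2, 1, 4)

v_19(a) = 2 ≥ 1, so the series converges in ℤ_19 to 1/(1 − a) = 1/(1 − 7581) = -1/7580. Expand this rational in ℤ_19: compute digits iteratively via d_i = x_i mod 19, x_{i+1} = (x_i − d_i)/19. The first 5 digits are (1, 0, 2, 1, 4).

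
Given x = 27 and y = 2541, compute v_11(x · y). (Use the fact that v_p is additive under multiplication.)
v_11(68607) = 2

v_p(x) = 0 (factor: 27 = 11^0 · 27); v_p(y) = 2 (factor: 2541 = 11^2 · 21). Additivity: v_p(xy) = v_p(x) + v_p(y) = 0 + 2 = 2. (Direct check: xy = 68607 = 11^2 · (567).)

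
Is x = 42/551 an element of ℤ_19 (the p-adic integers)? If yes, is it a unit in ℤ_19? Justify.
x ∉ ℤ_19 (v_19(x) = -1 < 0)

ℤ_19 = {x ∈ ℚ_19 : v_19(x) ≥ 0} and ℤ_19^× = {x ∈ ℤ_19 : v_19(x) = 0}. Here v_19(42/551) = v_19(num) − v_19(den) = -1; compare against these criteria.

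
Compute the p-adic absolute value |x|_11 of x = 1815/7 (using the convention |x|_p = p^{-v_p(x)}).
|1815/7|_11 = 1/121

Step 1 — compute v_11(x) by factoring powers of 11 out of the numerator and denominator: v_11(1815/7) = 2. Step 2 — apply |x|_p = p^{-v_p(x)} = 11^{-2} = 1/121.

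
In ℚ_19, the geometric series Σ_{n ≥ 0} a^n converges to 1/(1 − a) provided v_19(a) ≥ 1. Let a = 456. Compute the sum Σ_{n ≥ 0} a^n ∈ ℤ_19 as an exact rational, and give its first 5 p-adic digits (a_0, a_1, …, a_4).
Σ a^n = 1/(1 − a) = -1/455;  first 5 digits = (1, 5, 7, 3, 5)

v_19(a) = 1 ≥ 1, so the series converges in ℤ_19 to 1/(1 − a) = 1/(1 − 456) = -1/455. Expand this rational in ℤ_19: compute digits iteratively via d_i = x_i mod 19, x_{i+1} = (x_i − d_i)/19. The first 5 digits are (1, 5, 7, 3, 5).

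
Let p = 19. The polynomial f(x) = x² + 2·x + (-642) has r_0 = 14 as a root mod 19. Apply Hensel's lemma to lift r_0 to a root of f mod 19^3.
r_2 = 5467 (mod 6859)

Hensel: r_{i+1} = r_i − f(r_i)·(f′(r_i))^{-1} mod 19^{i+2}, f′(x) = 2x + 2. Iterate:
  r_0 = 14 (mod 19)
  r_1 = 52 (mod 361)
  r_2 = 5467 (mod 6859)
Final: r = 5467 satisfies f(r) ≡ 0 mod 19^3.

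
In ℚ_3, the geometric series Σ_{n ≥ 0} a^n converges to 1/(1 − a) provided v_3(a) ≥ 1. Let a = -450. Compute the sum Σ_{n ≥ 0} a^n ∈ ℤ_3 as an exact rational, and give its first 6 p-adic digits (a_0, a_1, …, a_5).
Σ a^n = 1/(1 − a) = 1/451;  first 6 digits = (1, 0, 1, 1, 1, 0)

v_3(a) = 2 ≥ 1, so the series converges in ℤ_3 to 1/(1 − a) = 1/(1 − (-450)) = 1/451. Expand this rational in ℤ_3: compute digits iteratively via d_i = x_i mod 3, x_{i+1} = (x_i − d_i)/3. The first 6 digits are (1, 0, 1, 1, 1, 0).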